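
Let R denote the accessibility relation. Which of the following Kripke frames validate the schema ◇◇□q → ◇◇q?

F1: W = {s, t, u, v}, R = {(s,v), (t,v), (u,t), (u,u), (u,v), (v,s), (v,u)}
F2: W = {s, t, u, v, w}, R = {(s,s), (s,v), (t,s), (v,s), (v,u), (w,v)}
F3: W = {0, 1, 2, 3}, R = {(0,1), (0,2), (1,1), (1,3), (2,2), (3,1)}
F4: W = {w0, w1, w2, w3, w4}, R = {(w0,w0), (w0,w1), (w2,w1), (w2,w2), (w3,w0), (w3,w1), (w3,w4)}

The schema corresponds to a generalized confluence (Geach) condition: ∀x ∀y (xR²y → ∃w (yRw ∧ xR²w)).
F1: fails — sR²s but no w with sRw and sR²w.
F2: fails — sR²u but no w* with uRw* and sR²w*.
F3: satisfies the condition.
F4: fails — w0R²w1 but no w with w1Rw and w0R²w.

F3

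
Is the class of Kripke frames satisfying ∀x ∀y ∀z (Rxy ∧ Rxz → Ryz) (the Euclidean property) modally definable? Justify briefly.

Yes: it is the Euclidean property, defined by the 5 schema ◇r → □◇r.
Suppose ◇r→□◇r is valid. Take Rxy, Rxz and set V(r)={y}. Then ◇r at x, so □◇r at x, so ◇r at z, so some w with Rzw has r; w=y, i.e. Rzy. By symmetry of the argument, Ryz.

Yes, by ◇r → □◇r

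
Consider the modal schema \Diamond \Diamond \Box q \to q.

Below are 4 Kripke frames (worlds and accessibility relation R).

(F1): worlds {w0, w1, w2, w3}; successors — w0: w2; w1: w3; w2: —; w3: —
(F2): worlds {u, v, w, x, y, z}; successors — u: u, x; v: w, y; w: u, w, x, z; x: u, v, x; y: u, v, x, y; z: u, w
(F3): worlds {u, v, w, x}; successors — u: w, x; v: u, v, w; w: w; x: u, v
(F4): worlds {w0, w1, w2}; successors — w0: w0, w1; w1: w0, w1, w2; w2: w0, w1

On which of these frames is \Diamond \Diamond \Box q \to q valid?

(F1)

This is the axiom for a generalized confluence (Geach) condition; its first-order frame correspondent is \forall x \forall y (x R^2 y \to \exists w (yRw \wedge x = w)).
(F1): satisfies the condition.
(F2): fails — uR²v but no t with vRt and u=t.
(F3): fails — uR²u but no t with uRt and u=t.
(F4): fails — w2R²w0 but no w with w0Rw and w2=w.
Valid on: (F1).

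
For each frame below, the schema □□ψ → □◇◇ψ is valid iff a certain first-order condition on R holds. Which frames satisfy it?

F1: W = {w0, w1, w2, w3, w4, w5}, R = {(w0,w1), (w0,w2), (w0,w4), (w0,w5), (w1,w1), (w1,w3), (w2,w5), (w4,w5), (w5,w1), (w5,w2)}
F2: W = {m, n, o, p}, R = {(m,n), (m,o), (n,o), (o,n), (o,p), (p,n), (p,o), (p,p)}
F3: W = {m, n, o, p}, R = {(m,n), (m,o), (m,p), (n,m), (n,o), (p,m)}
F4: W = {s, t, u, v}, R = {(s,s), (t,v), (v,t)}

F2

The schema corresponds to a generalized confluence (Geach) condition: ∀x ∀z (xRz → ∃w (xR²w ∧ zR²w)).
F1: fails — w1Rw3 but no w with w1R²w and w3R²w.
F2: ✓.
F3: fails — mRo but no w with mR²w and oR²w.
F4: fails — tRv but no w with tR²w and vR²w.
Valid on: F2.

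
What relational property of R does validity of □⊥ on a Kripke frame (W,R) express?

This is the Ver axiom.
Its frame correspondent is emptiness of R — ∀x ∀y ¬Rxy.

Emptiness of R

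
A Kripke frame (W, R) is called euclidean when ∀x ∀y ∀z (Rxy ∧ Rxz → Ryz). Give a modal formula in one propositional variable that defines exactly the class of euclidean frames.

◇q → □◇q

A defining formula is ◇q → □◇q (the 5 axiom).
Suppose ◇q→□◇q is valid. Take Rxy, Rxz and set V(q)={y}. Then ◇q at x, so □◇q at x, so ◇q at z, so some w with Rzw has q; w=y, i.e. Rzy. By symmetry of the argument, Ryz.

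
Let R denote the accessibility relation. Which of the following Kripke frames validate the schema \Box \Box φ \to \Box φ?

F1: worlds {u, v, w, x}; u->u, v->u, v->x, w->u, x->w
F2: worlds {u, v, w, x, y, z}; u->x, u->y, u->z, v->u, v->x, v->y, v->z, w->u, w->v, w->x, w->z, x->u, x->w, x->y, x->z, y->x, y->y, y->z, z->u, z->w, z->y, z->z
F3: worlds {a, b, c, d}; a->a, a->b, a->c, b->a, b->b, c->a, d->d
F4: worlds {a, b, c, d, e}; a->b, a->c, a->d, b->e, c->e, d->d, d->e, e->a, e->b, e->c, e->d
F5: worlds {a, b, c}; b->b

Frame correspondent (Sahlqvist): \forall x \forall y (Rxy \to \exists z (Rxz \wedge Rzy)) — i.e. density.
F1: fails — Rxw but no z with Rxz and Rzw.
F2: fails — Rwv but no t with Rwt and Rtv.
F3: ✓.
F4: fails — Rea but no z with Rez and Rza.
F5: ✓.

F3, F5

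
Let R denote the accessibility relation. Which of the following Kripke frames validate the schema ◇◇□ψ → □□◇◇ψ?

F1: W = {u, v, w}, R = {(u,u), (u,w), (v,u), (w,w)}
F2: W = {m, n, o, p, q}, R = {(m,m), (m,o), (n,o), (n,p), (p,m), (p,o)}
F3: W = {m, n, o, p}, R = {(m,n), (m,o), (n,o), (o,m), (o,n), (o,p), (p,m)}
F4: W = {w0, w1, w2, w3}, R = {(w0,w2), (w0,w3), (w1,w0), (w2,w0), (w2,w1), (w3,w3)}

F1

Frame correspondent (Sahlqvist): ∀x ∀y ∀z ((xR²y ∧ xR²z) → ∃w (yRw ∧ zR²w)) — i.e. a generalized confluence (Geach) condition.
F1: ✓.
F2: fails — mR²m, mR²o but no w with mRw and oR²w.
F3: fails — mR²n, mR²n but no w with nRw and nR²w.
F4: fails — w0R²w1, w0R²w1 but no w with w1Rw and w1R²w.
Valid on: F1.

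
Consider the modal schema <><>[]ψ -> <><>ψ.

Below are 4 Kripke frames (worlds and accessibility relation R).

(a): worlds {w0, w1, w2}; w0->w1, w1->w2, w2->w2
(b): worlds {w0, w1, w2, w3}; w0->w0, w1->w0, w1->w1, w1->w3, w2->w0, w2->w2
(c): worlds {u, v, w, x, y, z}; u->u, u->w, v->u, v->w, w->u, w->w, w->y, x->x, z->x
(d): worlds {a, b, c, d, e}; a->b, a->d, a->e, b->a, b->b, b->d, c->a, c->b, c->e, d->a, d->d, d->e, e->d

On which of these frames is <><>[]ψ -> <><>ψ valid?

(a), (d)

The schema corresponds to a generalized confluence (Geach) condition: forall x forall y (x R^2 y -> exists w (yRw & x R^2 w)).
(a): satisfies the condition.
(b): fails — w1R²w3 but no w with w3Rw and w1R²w.
(c): fails — uR²y but no t with yRt and uR²t.
(d): satisfies the condition.
Valid on: (a), (d).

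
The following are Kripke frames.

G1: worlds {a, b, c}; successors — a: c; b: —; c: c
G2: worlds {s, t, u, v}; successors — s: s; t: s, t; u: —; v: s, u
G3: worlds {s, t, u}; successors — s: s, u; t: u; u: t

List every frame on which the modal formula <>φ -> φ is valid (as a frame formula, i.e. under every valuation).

none

Frame correspondent (Sahlqvist): forall x forall y (xRy -> exists w (y = w & x = w)) — i.e. a generalized confluence (Geach) condition.
G1: fails — aRc but c ≠ a.
G2: fails — tRs but s ≠ t.
G3: fails — sRu but u ≠ s.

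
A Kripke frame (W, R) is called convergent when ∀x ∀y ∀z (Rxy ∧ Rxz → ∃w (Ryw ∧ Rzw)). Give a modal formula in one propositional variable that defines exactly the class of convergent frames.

◇□ψ → □◇ψ

This is convergence; the standard corresponding axiom is .2: ◇□ψ → □◇ψ.
Suppose ◇□ψ→□◇ψ is valid. Take Rxy, Rxz and set V(ψ)={w : Ryw}. Then □ψ at y so ◇□ψ at x, so □◇ψ at x, so ◇ψ at z, giving w with Rzw and Ryw.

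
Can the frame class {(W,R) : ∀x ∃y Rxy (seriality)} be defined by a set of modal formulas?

This is a Sahlqvist condition; the D axiom □r → ◇r defines it.
Suppose □r→◇r is valid. At any x set V(r)=W. Then □r at x, so ◇r at x, so x has a successor.

Yes, by □r → ◇r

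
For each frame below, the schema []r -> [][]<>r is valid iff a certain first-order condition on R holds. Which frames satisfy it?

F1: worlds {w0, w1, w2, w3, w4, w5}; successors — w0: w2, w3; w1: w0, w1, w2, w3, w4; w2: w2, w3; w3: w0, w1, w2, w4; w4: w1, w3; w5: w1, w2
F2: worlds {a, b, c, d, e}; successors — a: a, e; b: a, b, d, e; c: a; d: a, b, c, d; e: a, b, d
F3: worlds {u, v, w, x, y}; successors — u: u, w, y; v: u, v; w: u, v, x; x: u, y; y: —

Frame correspondent (Sahlqvist): forall x forall z (x R^2 z -> exists w (xRw & zRw)) — i.e. a generalized confluence (Geach) condition.
F1: condition met.
F2: condition met.
F3: fails — uR²y but no t with uRt and yRt.

F1, F2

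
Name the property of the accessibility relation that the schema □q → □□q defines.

Suppose □q→□□q is valid. Take Rxy, Ryz and set V(q)={w : Rxw}. Then □q at x, so □□q at x, so □q at y, so q at z, i.e. Rxz.

transitivity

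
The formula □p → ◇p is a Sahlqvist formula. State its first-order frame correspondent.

Suppose □p→◇p is valid. At any x set V(p)=W. Then □p at x, so ◇p at x, so x has a successor.
Conversely, any frame satisfying ∀x ∃y Rxy validates the schema.
Frame condition: ∀x ∃y Rxy.

seriality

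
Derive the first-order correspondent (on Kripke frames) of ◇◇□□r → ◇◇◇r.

∀x ∀y (xR²y → ∃w (yR²w ∧ xR³w))

This is a Sahlqvist (Geach-type) schema ◇^2□^2r → □^0◇^3r.
First-order correspondent: ∀x ∀y (xR²y → ∃w (yR²w ∧ xR³w)).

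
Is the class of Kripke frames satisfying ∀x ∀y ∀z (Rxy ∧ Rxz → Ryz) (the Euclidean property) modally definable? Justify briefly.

Yes — defined by ◇q → □◇q

This is a Sahlqvist condition; the 5 axiom ◇q → □◇q defines it.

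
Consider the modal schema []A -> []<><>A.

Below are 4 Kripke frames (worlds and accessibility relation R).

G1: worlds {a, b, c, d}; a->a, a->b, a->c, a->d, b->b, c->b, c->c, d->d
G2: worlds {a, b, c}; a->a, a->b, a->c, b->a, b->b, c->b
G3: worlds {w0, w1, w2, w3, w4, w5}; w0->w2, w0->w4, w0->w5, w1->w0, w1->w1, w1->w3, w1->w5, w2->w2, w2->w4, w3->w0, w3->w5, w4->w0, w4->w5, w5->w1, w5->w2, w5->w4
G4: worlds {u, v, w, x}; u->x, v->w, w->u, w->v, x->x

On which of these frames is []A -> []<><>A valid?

The schema corresponds to a generalized confluence (Geach) condition: forall x forall z (xRz -> exists w (xRw & z R^2 w)).
G1: ✓.
G2: ✓.
G3: ✓.
G4: fails — wRu but no t with wRt and uR²t.
Valid on: G1, G2, G3.

G1, G2, G3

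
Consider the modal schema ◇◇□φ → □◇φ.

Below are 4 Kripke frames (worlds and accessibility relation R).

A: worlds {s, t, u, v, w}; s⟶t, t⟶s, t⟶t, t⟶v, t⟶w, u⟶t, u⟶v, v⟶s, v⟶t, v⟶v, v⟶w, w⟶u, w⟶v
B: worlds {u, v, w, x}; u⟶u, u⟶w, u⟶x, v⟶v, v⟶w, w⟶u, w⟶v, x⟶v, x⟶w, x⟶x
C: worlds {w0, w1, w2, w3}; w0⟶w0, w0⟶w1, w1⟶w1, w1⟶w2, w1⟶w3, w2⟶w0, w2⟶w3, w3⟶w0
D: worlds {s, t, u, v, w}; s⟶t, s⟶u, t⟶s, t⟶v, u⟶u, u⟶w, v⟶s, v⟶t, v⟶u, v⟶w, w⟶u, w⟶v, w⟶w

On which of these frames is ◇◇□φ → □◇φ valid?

B

This is the axiom for a generalized confluence (Geach) condition; its first-order frame correspondent is ∀x ∀y ∀z ((xR²y ∧ xRz) → ∃w (yRw ∧ zRw)).
A: fails — tR²s, tRw but no w* with sRw* and wRw*.
B: condition met.
C: fails — w0R²w3, w0Rw1 but no w with w3Rw and w1Rw.
D: fails — sR²s, sRt but no w* with sRw* and tRw*.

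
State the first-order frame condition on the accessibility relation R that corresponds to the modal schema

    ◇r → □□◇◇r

This is a Sahlqvist (Geach-type) schema ◇^1□^0r → □^2◇^2r.
Minimal-valuation argument: fix x; take any y with xR^1y and any z with xR^2z. Set V(r) to the set of worlds R-reachable from y in exactly 0 steps. Then □^0r holds at y, so the antecedent holds at x; validity forces ◇^2r at z, giving a w with zR^2w and yR^0w.
First-order correspondent: ∀x ∀y ∀z ((xRy ∧ xR²z) → ∃w (y = w ∧ zR²w)).

∀x ∀y ∀z ((xRy ∧ xR²z) → ∃w (y = w ∧ zR²w))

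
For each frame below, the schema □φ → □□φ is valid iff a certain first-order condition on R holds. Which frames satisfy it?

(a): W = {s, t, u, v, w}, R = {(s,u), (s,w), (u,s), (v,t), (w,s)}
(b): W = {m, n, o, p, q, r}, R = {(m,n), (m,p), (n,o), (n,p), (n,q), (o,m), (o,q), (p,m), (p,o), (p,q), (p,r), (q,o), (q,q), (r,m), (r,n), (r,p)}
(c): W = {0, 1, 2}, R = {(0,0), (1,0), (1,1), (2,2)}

(c)

Frame correspondent (Sahlqvist): ∀x ∀y ∀z (Rxy ∧ Ryz → Rxz) — i.e. transitivity.
(a): fails — Rus and Rsw but not Ruw.
(b): fails — Rom and Rmn but not Ron.
(c): condition met.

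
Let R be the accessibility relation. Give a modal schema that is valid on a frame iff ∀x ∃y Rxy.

This is seriality; the standard corresponding axiom is D: □q → ◇q.
Suppose □q→◇q is valid. At any x set V(q)=W. Then □q at x, so ◇q at x, so x has a successor.

□q → ◇q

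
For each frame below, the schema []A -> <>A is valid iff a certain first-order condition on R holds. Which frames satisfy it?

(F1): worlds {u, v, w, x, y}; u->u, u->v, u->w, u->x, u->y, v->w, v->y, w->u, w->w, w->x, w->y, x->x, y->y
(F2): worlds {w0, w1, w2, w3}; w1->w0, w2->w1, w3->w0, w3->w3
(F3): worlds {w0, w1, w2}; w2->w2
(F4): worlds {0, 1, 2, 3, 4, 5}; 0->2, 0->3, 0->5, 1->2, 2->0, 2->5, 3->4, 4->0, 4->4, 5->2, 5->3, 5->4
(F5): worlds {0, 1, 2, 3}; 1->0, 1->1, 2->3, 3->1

(F1), (F4)

This is the axiom for seriality; its first-order frame correspondent is forall x exists y Rxy.
(F1): ✓.
(F2): fails — world w0 has no successor.
(F3): fails — world w0 has no successor.
(F4): ✓.
(F5): fails — world 0 has no successor.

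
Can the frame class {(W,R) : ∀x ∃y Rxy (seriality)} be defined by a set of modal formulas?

Definable; □p → ◇p defines it

Yes: it is seriality, defined by the D schema □p → ◇p.
Suppose □p→◇p is valid. At any x set V(p)=W. Then □p at x, so ◇p at x, so x has a successor.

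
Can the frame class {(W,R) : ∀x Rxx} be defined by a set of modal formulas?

This is a Sahlqvist condition; the T axiom □q → q defines it.
Suppose □q→q is valid. At any x set V(q)={w : Rxw}. Then □q holds at x, so q holds at x, i.e. Rxx.

Yes — defined by □q → q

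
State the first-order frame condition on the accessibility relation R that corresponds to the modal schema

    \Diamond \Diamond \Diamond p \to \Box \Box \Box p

This is a Sahlqvist (Geach-type) schema ◇^3□^0p → □^3◇^0p.
Minimal-valuation argument: fix x; take any y with xR^3y and any z with xR^3z. Set V(p) to the set of worlds R-reachable from y in exactly 0 steps. Then □^0p holds at y, so the antecedent holds at x; validity forces ◇^0p at z, giving a w with zR^0w and yR^0w.
First-order correspondent: \forall x \forall y \forall z ((x R^3 y \wedge x R^3 z) \to \exists w (y = w \wedge z = w)).

\forall x \forall y \forall z ((x R^3 y \wedge x R^3 z) \to \exists w (y = w \wedge z = w))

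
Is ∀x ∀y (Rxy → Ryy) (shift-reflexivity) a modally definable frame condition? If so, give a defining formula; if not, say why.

Yes, by □(□p → p)

Yes: it is shift-reflexivity, defined by the T□ schema □(□p → p).
Suppose □(□p→p) is valid. Take Rxy and set V(p)={w : Ryw}. Then at y, □p holds; since □(□p→p) at x, □p→p at y, so p at y, i.e. Ryy.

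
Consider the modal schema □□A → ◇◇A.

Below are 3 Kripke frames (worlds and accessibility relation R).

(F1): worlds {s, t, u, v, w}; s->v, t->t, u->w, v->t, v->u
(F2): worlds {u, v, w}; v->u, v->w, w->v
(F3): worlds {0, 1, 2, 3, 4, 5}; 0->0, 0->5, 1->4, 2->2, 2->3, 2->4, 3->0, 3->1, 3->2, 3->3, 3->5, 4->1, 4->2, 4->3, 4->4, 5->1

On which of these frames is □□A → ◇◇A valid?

The schema corresponds to a generalized confluence (Geach) condition: ∀x ∃w (xR²w ∧ xR²w).
(F1): fails — at u but no w* with uR²w* and uR²w*.
(F2): fails — at u but no t with uR²t and uR²t.
(F3): satisfies the condition.

(F3)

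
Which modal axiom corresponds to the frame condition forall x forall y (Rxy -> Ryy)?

□(□ψ → ψ)

A defining formula is □(□ψ → ψ) (the T□ axiom).
Suppose □(□ψ→ψ) is valid. Take Rxy and set V(ψ)={w : Ryw}. Then at y, □ψ holds; since □(□ψ→ψ) at x, □ψ→ψ at y, so ψ at y, i.e. Ryy.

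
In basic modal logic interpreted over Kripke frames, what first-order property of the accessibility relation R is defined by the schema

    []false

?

This schema is the Ver axiom.
It corresponds to emptiness of R: forall x forall y ~Rxy.

emptiness of R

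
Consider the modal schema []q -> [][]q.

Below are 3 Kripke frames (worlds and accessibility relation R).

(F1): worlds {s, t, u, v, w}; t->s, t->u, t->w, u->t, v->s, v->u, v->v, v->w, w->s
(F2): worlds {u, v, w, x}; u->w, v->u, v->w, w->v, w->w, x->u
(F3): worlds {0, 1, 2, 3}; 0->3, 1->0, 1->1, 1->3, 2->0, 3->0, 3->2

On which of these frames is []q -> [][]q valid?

Frame correspondent (Sahlqvist): forall x forall y forall z (Rxy & Ryz -> Rxz) — i.e. transitivity.
(F1): fails — Rut and Rts but not Rus.
(F2): fails — Ruw and Rwv but not Ruv.
(F3): fails — R20 and R03 but not R23.
Valid on no frame.

none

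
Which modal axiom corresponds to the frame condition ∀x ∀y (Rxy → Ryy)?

□(□ψ → ψ)

The condition is shift-reflexivity. The T□ schema □(□ψ → ψ) defines it.
Suppose □(□ψ→ψ) is valid. Take Rxy and set V(ψ)={w : Ryw}. Then at y, □ψ holds; since □(□ψ→ψ) at x, □ψ→ψ at y, so ψ at y, i.e. Ryy.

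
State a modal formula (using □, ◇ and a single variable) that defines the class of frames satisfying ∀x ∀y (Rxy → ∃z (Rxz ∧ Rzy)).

A defining formula is □□s → □s (the C4 axiom).
Suppose □□s→□s is valid. Take Rxy and set V(s)={w : xR²w}. Then □□s at x, so □s at x, so s at y, i.e. ∃z(Rxz∧Rzy).

□□s → □s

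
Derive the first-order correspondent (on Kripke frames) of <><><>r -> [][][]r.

forall x forall y forall z ((x R^3 y & x R^3 z) -> exists w (y = w & z = w))

This is a Sahlqvist (Geach-type) schema ◇^3□^0r → □^3◇^0r.
First-order correspondent: forall x forall y forall z ((x R^3 y & x R^3 z) -> exists w (y = w & z = w)).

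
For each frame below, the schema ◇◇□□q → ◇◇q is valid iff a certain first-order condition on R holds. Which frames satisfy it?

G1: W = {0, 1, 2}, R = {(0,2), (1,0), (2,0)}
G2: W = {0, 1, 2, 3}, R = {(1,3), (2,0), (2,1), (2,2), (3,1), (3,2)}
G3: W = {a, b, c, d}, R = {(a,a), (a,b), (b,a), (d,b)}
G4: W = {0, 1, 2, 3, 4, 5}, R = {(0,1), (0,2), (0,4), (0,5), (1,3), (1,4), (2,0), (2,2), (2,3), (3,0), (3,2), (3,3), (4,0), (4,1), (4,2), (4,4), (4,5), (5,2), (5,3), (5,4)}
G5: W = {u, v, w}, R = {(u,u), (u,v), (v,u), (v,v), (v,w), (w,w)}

G1, G3, G4, G5

This is the axiom for a generalized confluence (Geach) condition; its first-order frame correspondent is ∀x ∀y (xR²y → ∃w (yR²w ∧ xR²w)).
G1: condition met.
G2: fails — 2R²0 but no w with 0R²w and 2R²w.
G3: condition met.
G4: condition met.
G5: condition met.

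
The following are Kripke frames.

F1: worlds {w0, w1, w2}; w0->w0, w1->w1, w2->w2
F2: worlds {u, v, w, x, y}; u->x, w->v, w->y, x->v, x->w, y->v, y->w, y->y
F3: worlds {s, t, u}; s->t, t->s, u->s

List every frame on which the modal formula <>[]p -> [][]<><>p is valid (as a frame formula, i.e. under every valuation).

This is the axiom for a generalized confluence (Geach) condition; its first-order frame correspondent is forall x forall y forall z ((xRy & x R^2 z) -> exists w (yRw & z R^2 w)).
F1: ✓.
F2: fails — uRx, uR²v but no t with xRt and vR²t.
F3: ✓.

F1, F3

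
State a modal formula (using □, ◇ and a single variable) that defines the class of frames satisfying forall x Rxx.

□s → s

The condition is reflexivity. The T schema □s → s defines it.
Suppose □s→s is valid. At any x set V(s)={w : Rxw}. Then □s holds at x, so s holds at x, i.e. Rxx.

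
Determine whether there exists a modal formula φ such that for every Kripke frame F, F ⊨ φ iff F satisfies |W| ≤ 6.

No

Any modally definable frame class is closed under disjoint unions.
Any modal formula valid on each of 7 disjoint one-world frames is valid on their disjoint union (validity is preserved under disjoint unions). Each one-world frame has |W|=1≤6, but the union has |W|=7.
So no modal formula (or set of formulas) defines exactly the |W|≤6 frames.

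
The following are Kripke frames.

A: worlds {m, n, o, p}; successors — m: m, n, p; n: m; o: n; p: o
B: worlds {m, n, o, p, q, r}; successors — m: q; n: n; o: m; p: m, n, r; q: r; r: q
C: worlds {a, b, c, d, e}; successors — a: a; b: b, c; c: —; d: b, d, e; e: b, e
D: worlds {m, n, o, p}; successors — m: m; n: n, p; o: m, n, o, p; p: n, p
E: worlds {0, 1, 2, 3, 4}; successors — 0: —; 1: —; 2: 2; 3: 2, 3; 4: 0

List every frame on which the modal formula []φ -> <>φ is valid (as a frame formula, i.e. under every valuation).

The schema corresponds to seriality: forall x exists y Rxy.
A: condition met.
B: condition met.
C: fails — world c has no successor.
D: condition met.
E: fails — world 0 has no successor.
Valid on: A, B, D.

A, B, D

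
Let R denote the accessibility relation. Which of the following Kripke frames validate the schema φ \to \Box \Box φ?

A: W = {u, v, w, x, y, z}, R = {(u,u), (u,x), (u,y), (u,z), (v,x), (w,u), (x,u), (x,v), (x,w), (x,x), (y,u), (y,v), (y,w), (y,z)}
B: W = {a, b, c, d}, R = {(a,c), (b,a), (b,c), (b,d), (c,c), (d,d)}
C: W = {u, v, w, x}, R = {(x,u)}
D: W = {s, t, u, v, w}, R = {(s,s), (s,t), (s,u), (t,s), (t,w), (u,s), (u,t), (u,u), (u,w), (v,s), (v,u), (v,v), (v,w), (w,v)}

C

This is the axiom for a generalized confluence (Geach) condition; its first-order frame correspondent is \forall x \forall z (x R^2 z \to \exists w (x = w \wedge z = w)).
A: fails — uR²v but u ≠ v.
B: fails — aR²c but a ≠ c.
C: holds.
D: fails — sR²t but s ≠ t.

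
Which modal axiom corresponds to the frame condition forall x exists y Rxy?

□q → ◇q

The condition is seriality. The D schema □q → ◇q defines it.
Suppose □q→◇q is valid. At any x set V(q)=W. Then □q at x, so ◇q at x, so x has a successor.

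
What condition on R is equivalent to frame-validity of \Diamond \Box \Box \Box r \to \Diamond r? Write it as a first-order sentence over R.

This is a Sahlqvist (Geach-type) schema ◇^1□^3r → □^0◇^1r.
Minimal-valuation argument: fix x; take any y with xR^1y and any z with xR^0z. Set V(r) to the set of worlds R-reachable from y in exactly 3 steps. Then □^3r holds at y, so the antecedent holds at x; validity forces ◇^1r at z, giving a w with zR^1w and yR^3w.
First-order correspondent: \forall x \forall y (xRy \to \exists w (y R^3 w \wedge xRw)).

\forall x \forall y (xRy \to \exists w (y R^3 w \wedge xRw))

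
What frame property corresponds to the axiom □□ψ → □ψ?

This is the C4 axiom.
Its frame correspondent is density — ∀x ∀y (Rxy → ∃z (Rxz ∧ Rzy)).

density: ∀x ∀y (Rxy → ∃z (Rxz ∧ Rzy))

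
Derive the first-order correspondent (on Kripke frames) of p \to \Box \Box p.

\forall x \forall z (x R^2 z \to \exists w (x = w \wedge z = w))

This is a Sahlqvist (Geach-type) schema ◇^0□^0p → □^2◇^0p.
Minimal-valuation argument: fix x; take any y with xR^0y and any z with xR^2z. Set V(p) to the set of worlds R-reachable from y in exactly 0 steps. Then □^0p holds at y, so the antecedent holds at x; validity forces ◇^0p at z, giving a w with zR^0w and yR^0w.
First-order correspondent: \forall x \forall z (x R^2 z \to \exists w (x = w \wedge z = w)).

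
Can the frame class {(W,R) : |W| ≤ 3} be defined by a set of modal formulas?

Modal frame validity is preserved under disjoint unions.
Any modal formula valid on each of 4 disjoint one-world frames is valid on their disjoint union (validity is preserved under disjoint unions). Each one-world frame has |W|=1≤3, but the union has |W|=4.
Hence having at most 3 worlds is not modally definable.

Not definable by any modal formula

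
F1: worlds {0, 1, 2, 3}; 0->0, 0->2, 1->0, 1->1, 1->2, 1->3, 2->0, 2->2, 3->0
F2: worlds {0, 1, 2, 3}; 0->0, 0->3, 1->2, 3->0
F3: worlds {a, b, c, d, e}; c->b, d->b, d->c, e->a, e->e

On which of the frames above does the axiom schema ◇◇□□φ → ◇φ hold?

F1, F2

Frame correspondent (Sahlqvist): ∀x ∀y (xR²y → ∃w (yR²w ∧ xRw)) — i.e. a generalized confluence (Geach) condition.
F1: holds.
F2: holds.
F3: fails — dR²b but no w with bR²w and dRw.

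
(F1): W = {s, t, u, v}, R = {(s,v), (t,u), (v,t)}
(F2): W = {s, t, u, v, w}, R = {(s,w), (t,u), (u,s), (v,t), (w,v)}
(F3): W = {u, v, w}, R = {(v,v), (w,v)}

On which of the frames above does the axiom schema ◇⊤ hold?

(F2)

Frame correspondent (Sahlqvist): ∀x ∃y Rxy — i.e. seriality.
(F1): fails — world u has no successor.
(F2): satisfies the condition.
(F3): fails — world u has no successor.
Valid on: (F2).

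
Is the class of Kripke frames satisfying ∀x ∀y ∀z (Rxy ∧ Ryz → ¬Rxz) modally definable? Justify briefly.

Modal frame validity is preserved under surjective bounded morphisms.
The 5-cycle (worlds a,b,c,d,e with a→b→c→d→e→a) is intransitive. Mapping every world to a single reflexive point • is a surjective bounded morphism; the reflexive point is not intransitive (R••∧R•• but R••).
So the class is not modally definable.

No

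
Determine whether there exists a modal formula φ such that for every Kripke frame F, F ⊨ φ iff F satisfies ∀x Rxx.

Yes — defined by □q → q

Yes: it is reflexivity, defined by the T schema □q → q.
Suppose □q→q is valid. At any x set V(q)={w : Rxw}. Then □q holds at x, so q holds at x, i.e. Rxx.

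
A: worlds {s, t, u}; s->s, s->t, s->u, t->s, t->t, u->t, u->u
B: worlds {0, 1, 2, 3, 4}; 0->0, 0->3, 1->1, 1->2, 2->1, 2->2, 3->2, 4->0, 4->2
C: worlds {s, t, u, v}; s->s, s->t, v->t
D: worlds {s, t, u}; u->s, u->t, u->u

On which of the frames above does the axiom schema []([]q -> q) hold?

A

This is the axiom for shift-reflexivity; its first-order frame correspondent is forall x forall y (Rxy -> Ryy).
A: condition met.
B: fails — R03 but not R33.
C: fails — Rvt but not Rtt.
D: fails — Rus but not Rss.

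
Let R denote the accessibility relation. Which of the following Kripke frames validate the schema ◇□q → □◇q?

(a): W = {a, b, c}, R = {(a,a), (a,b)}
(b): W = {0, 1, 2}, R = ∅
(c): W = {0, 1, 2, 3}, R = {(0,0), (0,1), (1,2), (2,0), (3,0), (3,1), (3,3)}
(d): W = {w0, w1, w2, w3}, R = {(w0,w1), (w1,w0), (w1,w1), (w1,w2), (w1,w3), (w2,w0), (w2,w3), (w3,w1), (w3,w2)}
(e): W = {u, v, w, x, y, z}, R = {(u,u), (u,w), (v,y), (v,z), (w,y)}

(b)

The schema corresponds to convergence: ∀x ∀y ∀z (Rxy ∧ Rxz → ∃w (Ryw ∧ Rzw)).
(a): fails — Raa and Rab but a and b have no common successor.
(b): condition met.
(c): fails — R00 and R01 but 0 and 1 have no common successor.
(d): fails — Rw1w2 and Rw1w0 but w2 and w0 have no common successor.
(e): fails — Ruw and Ruu but w and u have no common successor.
Valid on: (b).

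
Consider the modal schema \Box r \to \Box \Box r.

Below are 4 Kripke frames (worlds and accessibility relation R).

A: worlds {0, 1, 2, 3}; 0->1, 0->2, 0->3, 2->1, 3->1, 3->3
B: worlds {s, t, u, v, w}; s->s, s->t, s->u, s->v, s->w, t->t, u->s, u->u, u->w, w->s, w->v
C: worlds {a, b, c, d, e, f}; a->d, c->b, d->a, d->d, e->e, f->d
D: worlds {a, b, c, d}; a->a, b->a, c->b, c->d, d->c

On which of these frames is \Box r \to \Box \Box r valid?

A

The schema corresponds to transitivity: \forall x \forall y \forall z (Rxy \wedge Ryz \to Rxz).
A: satisfies the condition.
B: fails — Ruw and Rwv but not Ruv.
C: fails — Rfd and Rda but not Rfa.
D: fails — Rcd and Rdc but not Rcc.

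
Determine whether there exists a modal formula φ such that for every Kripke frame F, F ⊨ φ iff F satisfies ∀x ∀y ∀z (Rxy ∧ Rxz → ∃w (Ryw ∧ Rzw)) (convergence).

This is a Sahlqvist condition; the .2 axiom ◇□q → □◇q defines it.
Suppose ◇□q→□◇q is valid. Take Rxy, Rxz and set V(q)={w : Ryw}. Then □q at y so ◇□q at x, so □◇q at x, so ◇q at z, giving w with Rzw and Ryw.

Definable; ◇□q → □◇q defines it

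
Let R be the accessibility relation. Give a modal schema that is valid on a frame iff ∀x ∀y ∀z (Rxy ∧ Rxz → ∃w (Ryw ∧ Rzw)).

◇□r → □◇r

A defining formula is ◇□r → □◇r (the .2 axiom).
Suppose ◇□r→□◇r is valid. Take Rxy, Rxz and set V(r)={w : Ryw}. Then □r at y so ◇□r at x, so □◇r at x, so ◇r at z, giving w with Rzw and Ryw.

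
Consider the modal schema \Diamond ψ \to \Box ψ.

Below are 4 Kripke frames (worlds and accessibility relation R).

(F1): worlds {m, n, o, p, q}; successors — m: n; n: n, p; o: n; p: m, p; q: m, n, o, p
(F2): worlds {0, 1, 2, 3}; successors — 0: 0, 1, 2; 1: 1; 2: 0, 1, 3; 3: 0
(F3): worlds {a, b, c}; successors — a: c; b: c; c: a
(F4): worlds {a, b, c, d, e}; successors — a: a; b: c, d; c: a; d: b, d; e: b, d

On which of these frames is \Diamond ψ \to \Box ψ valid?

(F3)

This is the axiom for partial functionality; its first-order frame correspondent is \forall x \forall y \forall z (Rxy \wedge Rxz \to y = z).
(F1): fails — n sees both n and p.
(F2): fails — 0 sees both 0 and 1.
(F3): holds.
(F4): fails — b sees both c and d.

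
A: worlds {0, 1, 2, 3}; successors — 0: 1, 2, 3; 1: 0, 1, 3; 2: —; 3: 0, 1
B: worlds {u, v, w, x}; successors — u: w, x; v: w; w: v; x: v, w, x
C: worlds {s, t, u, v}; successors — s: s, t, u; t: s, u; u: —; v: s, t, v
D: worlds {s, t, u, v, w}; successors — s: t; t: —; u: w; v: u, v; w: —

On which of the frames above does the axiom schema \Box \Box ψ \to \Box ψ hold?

Frame correspondent (Sahlqvist): \forall x \forall y (Rxy \to \exists z (Rxz \wedge Rzy)) — i.e. density.
A: fails — R02 but no z with R0z and Rz2.
B: fails — Rvw but no z with Rvz and Rzw.
C: ✓.
D: fails — Ruw but no z with Ruz and Rzw.
Valid on: C.

C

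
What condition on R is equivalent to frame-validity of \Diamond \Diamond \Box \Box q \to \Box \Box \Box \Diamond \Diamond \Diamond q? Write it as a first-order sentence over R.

\forall x \forall y \forall z ((x R^2 y \wedge x R^3 z) \to \exists w (y R^2 w \wedge z R^3 w))

This is a Sahlqvist (Geach-type) schema ◇^2□^2q → □^3◇^3q.
First-order correspondent: \forall x \forall y \forall z ((x R^2 y \wedge x R^3 z) \to \exists w (y R^2 w \wedge z R^3 w)).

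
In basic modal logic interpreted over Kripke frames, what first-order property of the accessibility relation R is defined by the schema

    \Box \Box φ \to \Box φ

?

Density

Suppose □□φ→□φ is valid. Take Rxy and set V(φ)={w : xR²w}. Then □□φ at x, so □φ at x, so φ at y, i.e. ∃z(Rxz∧Rzy).
The converse is a direct semantic check.
So the correspondent is density.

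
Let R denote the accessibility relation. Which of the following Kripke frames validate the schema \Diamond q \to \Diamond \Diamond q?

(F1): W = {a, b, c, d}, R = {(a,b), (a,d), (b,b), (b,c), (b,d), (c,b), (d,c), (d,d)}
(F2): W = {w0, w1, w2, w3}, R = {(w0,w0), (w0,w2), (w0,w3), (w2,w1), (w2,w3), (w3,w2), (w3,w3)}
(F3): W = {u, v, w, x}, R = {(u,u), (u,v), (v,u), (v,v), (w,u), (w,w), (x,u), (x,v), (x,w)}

The schema corresponds to a generalized confluence (Geach) condition: \forall x \forall y (xRy \to \exists w (y = w \wedge x R^2 w)).
(F1): satisfies the condition.
(F2): fails — w2Rw1 but no w with w1=w and w2R²w.
(F3): satisfies the condition.
Valid on: (F1), (F3).

(F1), (F3)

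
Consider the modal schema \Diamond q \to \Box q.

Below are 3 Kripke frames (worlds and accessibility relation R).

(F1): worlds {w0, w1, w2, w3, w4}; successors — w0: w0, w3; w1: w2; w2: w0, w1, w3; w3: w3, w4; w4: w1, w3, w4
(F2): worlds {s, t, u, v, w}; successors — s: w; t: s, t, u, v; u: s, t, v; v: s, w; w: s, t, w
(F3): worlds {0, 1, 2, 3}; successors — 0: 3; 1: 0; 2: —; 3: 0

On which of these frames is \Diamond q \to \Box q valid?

Frame correspondent (Sahlqvist): \forall x \forall y \forall z (Rxy \wedge Rxz \to y = z) — i.e. partial functionality.
(F1): fails — w0 sees both w0 and w3.
(F2): fails — t sees both s and t.
(F3): holds.
Valid on: (F3).

(F3)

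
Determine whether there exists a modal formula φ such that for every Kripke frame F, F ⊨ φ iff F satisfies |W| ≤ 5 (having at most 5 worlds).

Any modally definable frame class is closed under disjoint unions.
Any modal formula valid on each of 6 disjoint one-world frames is valid on their disjoint union (validity is preserved under disjoint unions). Each one-world frame has |W|=1≤5, but the union has |W|=6.
So the class is not modally definable.

No — not modally definable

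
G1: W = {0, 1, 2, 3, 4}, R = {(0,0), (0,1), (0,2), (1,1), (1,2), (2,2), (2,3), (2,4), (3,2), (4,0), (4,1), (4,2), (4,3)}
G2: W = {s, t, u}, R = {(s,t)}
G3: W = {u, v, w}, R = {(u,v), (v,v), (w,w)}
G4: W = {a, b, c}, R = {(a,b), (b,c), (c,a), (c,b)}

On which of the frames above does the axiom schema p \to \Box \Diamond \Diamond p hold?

none

This is the axiom for a generalized confluence (Geach) condition; its first-order frame correspondent is \forall x \forall z (xRz \to \exists w (x = w \wedge z R^2 w)).
G1: fails — 0R1 but no w with 0=w and 1R²w.
G2: fails — sRt but no w with s=w and tR²w.
G3: fails — uRv but no t with u=t and vR²t.
G4: fails — cRb but no w with c=w and bR²w.
Valid on no frame.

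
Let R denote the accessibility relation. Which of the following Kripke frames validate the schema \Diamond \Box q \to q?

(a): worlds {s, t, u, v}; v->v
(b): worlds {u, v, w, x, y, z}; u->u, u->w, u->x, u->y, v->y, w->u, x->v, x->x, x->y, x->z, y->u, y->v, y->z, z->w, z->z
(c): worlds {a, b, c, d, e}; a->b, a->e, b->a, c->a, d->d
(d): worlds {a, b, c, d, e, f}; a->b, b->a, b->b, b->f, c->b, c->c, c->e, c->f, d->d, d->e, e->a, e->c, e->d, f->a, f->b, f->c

The schema corresponds to symmetry: \forall x \forall y (Rxy \to Ryx).
(a): ✓.
(b): fails — Rzw but not Rwz.
(c): fails — Rae but not Rea.
(d): fails — Rea but not Rae.
Valid on: (a).

(a)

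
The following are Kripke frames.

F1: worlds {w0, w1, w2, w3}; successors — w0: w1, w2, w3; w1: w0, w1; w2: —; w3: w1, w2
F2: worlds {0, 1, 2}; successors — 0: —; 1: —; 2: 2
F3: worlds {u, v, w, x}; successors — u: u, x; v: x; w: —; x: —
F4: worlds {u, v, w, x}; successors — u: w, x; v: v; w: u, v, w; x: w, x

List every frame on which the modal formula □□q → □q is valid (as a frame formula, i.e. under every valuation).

F2, F4

This is the axiom for density; its first-order frame correspondent is ∀x ∀y (Rxy → ∃z (Rxz ∧ Rzy)).
F1: fails — Rw3w2 but no z with Rw3z and Rzw2.
F2: condition met.
F3: fails — Rvx but no z with Rvz and Rzx.
F4: condition met.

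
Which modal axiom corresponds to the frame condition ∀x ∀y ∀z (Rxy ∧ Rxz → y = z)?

The condition is partial functionality. The CD schema ◇s → □s defines it.
Suppose ◇s→□s is valid. Take Rxy, Rxz and set V(s)={y}. Then ◇s at x, so □s at x, so s at z, i.e. z=y.

◇s → □s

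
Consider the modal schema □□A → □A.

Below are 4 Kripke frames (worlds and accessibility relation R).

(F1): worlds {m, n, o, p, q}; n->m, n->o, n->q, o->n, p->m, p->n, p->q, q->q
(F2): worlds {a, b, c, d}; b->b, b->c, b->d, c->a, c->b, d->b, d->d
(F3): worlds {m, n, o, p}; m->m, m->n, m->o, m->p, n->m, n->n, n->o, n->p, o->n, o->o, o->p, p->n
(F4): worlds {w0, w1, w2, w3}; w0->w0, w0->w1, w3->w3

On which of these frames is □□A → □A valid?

Frame correspondent (Sahlqvist): ∀x ∀y (Rxy → ∃z (Rxz ∧ Rzy)) — i.e. density.
(F1): fails — Ron but no z with Roz and Rzn.
(F2): fails — Rca but no z with Rcz and Rza.
(F3): ✓.
(F4): ✓.

(F3), (F4)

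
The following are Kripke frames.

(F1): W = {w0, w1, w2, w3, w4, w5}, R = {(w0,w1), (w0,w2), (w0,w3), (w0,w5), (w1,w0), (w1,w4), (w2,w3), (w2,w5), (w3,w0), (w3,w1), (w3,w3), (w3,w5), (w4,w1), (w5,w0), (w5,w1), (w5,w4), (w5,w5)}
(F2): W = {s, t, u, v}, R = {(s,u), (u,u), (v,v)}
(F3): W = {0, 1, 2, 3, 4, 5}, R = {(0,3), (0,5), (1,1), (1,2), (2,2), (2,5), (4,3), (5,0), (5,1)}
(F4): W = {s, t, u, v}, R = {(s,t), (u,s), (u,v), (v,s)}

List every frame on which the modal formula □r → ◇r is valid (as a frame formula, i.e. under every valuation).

The schema corresponds to seriality: ∀x ∃y Rxy.
(F1): condition met.
(F2): fails — world t has no successor.
(F3): fails — world 3 has no successor.
(F4): fails — world t has no successor.
Valid on: (F1).

(F1)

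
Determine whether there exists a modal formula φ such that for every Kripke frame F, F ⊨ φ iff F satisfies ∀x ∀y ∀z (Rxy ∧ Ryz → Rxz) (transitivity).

Yes, by □q → □□q

Yes: it is transitivity, defined by the 4 schema □q → □□q.
Suppose □q→□□q is valid. Take Rxy, Ryz and set V(q)={w : Rxw}. Then □q at x, so □□q at x, so □q at y, so q at z, i.e. Rxz.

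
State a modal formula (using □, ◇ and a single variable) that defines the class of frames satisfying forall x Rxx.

This is reflexivity; the standard corresponding axiom is T: □ψ → ψ.
Suppose □ψ→ψ is valid. At any x set V(ψ)={w : Rxw}. Then □ψ holds at x, so ψ holds at x, i.e. Rxx.

□ψ → ψ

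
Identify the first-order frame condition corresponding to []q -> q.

Suppose □q→q is valid. At any x set V(q)={w : Rxw}. Then □q holds at x, so q holds at x, i.e. Rxx.

reflexivity: forall x Rxx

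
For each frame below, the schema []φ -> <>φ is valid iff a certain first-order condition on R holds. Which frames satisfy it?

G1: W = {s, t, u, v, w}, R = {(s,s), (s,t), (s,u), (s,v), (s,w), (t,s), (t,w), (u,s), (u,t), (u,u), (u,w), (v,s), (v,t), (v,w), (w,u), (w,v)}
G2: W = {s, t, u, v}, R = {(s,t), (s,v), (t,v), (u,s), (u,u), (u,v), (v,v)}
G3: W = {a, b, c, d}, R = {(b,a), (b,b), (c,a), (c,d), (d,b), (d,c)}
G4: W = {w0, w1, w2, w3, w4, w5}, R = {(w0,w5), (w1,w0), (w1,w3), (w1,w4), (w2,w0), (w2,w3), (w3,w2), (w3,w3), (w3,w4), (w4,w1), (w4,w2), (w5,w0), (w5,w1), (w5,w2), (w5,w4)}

G1, G2, G4

Frame correspondent (Sahlqvist): forall x exists y Rxy — i.e. seriality.
G1: holds.
G2: holds.
G3: fails — world a has no successor.
G4: holds.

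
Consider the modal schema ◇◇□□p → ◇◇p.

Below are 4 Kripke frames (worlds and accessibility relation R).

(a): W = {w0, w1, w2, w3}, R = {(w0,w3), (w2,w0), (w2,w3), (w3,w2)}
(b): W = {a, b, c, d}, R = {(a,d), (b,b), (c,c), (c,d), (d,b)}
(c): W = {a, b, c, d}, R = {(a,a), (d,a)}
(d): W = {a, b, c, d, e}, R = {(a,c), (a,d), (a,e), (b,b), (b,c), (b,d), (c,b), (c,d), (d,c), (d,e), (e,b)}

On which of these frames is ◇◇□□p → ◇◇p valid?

This is the axiom for a generalized confluence (Geach) condition; its first-order frame correspondent is ∀x ∀y (xR²y → ∃w (yR²w ∧ xR²w)).
(a): fails — w3R²w0 but no w with w0R²w and w3R²w.
(b): condition met.
(c): condition met.
(d): condition met.

(b), (c), (d)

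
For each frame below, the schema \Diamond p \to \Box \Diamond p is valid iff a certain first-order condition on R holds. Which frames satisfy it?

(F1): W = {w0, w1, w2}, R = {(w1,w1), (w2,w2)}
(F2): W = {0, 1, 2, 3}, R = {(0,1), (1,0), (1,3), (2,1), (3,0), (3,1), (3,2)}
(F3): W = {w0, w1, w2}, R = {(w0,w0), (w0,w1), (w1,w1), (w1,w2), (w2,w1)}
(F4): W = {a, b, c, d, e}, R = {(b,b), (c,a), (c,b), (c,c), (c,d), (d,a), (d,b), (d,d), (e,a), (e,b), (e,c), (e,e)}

This is the axiom for the Euclidean property; its first-order frame correspondent is \forall x \forall y \forall z (Rxy \wedge Rxz \to Ryz).
(F1): condition met.
(F2): fails — R01 and R01 but not R11.
(F3): fails — Rw0w1 and Rw0w0 but not Rw1w0.
(F4): fails — Rcd and Rcc but not Rdc.
Valid on: (F1).

(F1)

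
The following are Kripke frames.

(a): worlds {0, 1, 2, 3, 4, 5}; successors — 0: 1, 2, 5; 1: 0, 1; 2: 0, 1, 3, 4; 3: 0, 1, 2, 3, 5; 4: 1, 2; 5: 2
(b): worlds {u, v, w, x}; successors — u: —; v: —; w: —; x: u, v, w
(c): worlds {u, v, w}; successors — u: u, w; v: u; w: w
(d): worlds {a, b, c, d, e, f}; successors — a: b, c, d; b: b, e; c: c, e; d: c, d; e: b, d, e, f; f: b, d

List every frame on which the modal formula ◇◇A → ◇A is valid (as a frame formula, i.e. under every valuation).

(b)

Frame correspondent (Sahlqvist): ∀x ∀y ∀z (Rxy ∧ Ryz → Rxz) — i.e. transitivity.
(a): fails — R10 and R02 but not R12.
(b): holds.
(c): fails — Rvu and Ruw but not Rvw.
(d): fails — Rdc and Rce but not Rde.
Valid on: (b).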